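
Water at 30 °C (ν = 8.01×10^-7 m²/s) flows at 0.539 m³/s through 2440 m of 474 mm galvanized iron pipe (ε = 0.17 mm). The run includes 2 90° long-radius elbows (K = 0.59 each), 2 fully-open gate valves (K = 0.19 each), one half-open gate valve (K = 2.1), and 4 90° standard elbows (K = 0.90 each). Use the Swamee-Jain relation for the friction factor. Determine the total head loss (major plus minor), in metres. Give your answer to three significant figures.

H_L ≈ 42.5 m

V = 4Q/(πD²) = 3.055 m/s; V²/2g = 0.4755 m
Re = 1.81×10^6, ε/D = 3.59×10^-4 → f = 0.01596 (Swamee-Jain)
Major: h_f = f(L/D)·V²/2g = 0.01596·5148·0.4755 = 39.08 m
Minor: ΣK = 7.26; h_m = ΣK·V²/2g = 3.452 m
Total H_L = 39.08 + 3.452 = 42.53 m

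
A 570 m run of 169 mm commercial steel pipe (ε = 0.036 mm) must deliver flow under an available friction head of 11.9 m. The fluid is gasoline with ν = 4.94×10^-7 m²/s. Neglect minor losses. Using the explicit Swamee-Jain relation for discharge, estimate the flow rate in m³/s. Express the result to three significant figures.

Q ≈ 0.0480 m³/s

Swamee-Jain (Type II): Q = -0.965·√(gD⁵h_f/L)·ln[ε/(3.7D) + √(3.17ν²L/(gD³h_f))]
√(gD⁵h_f/L) = √(9.81·0.169⁵·11.9/570) = 0.005314
ε/(3.7D) = 5.76×10^-5; √(3.17ν²L/(gD³h_f)) = 2.80×10^-5
Q = -0.965·0.005314·ln(8.555×10^-5) = 0.04803 m³/s
Check: V = 2.14 m/s, Re = 7.32×10^5, f = 0.01519, h_f = 12.0 m ≈ 11.9 m ✓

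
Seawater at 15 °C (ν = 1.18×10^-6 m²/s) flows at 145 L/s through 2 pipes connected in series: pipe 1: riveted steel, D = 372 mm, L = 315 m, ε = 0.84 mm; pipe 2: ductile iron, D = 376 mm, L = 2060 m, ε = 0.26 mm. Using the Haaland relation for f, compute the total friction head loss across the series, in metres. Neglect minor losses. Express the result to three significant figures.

Pipe 1: V = 1.334 m/s, Re = 4.21×10^5, ε/D = 0.00226, f = 0.02459, h_1 = f(L/D)V²/2g = 1.889 m
Pipe 2: V = 1.306 m/s, Re = 4.16×10^5, ε/D = 6.91×10^-4, f = 0.01882, h_2 = f(L/D)V²/2g = 8.964 m
Series → Q common, losses add: H = Σh = 10.85 m

H ≈ 10.9 m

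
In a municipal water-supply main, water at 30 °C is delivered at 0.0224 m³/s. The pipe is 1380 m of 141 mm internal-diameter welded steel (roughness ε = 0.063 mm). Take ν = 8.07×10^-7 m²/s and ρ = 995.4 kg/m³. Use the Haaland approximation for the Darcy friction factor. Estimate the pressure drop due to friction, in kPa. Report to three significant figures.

Δp ≈ 180 kPa

V = 4Q/(πD²) = 4·0.0224/(π·0.141²) = 1.435 m/s
Re = VD/ν = 1.435·0.141/8.07×10^-7 = 2.51×10^5 → turbulent
ε/D = 0.063/141 = 4.47×10^-4
Haaland: f = 0.01800
h_f = f(L/D)V²/(2g) = 0.01800·(1380/0.141)·1.435²/(2·9.81) = 18.48 m
Δp = ρg·h_f = 995.4·9.81·18.48 = 180.4 kPa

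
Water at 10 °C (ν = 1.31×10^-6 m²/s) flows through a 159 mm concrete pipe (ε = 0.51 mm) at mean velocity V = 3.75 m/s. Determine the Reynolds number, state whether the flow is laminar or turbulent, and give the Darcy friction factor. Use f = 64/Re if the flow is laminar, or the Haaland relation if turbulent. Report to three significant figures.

Re = VD/ν = 3.750·0.159/1.31×10^-6 = 4.55×10^5
Re > 4000 → turbulent; ε/D = 0.00321
Haaland: f = 0.02697

Re ≈ 4.55×10^5; turbulent; f ≈ 0.0270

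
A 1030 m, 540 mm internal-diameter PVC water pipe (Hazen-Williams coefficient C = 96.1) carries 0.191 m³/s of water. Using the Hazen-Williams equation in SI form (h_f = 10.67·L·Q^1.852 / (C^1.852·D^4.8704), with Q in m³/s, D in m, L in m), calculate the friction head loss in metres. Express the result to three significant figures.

h_f = 10.67·1030·0.191^1.852 / (96.1^1.852·0.540^4.8704) = 2.192 m

h_f ≈ 2.19 m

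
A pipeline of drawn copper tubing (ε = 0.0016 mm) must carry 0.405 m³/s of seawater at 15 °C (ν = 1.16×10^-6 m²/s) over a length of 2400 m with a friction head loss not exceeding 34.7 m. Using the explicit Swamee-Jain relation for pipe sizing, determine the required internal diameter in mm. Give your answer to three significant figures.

Swamee-Jain (Type III): D = 0.66·[ε^1.25·(LQ²/(gh_f))^4.75 + ν·Q^9.4·(L/(gh_f))^5.2]^0.04
LQ²/(gh_f) = 1.156; L/(gh_f) = 7.050
Term 1 = ε^1.25·(…)^4.75 = 1.13×10^-7; Term 2 = ν·Q^9.4·(…)^5.2 = 6.10×10^-6
D = 0.66·(1.13×10^-7 + 6.10×10^-6)^0.04 = 0.4086 m = 409 mm
Check: V = 3.09 m/s, Re = 1.09×10^6, f = 0.01155, h_f = 33.0 m ≈ 34.7 m ✓

D ≈ 409 mm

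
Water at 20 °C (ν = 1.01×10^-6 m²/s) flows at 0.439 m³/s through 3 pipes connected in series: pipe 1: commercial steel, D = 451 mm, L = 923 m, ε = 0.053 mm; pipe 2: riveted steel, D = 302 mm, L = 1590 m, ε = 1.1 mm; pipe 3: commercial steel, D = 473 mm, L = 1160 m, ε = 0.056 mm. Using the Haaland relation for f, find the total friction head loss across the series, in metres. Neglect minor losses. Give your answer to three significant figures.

H ≈ 301 m

Pipe 1: V = 2.748 m/s, Re = 1.23×10^6, ε/D = 1.18×10^-4, f = 0.01339, h_1 = f(L/D)V²/2g = 10.54 m
Pipe 2: V = 6.129 m/s, Re = 1.83×10^6, ε/D = 0.00364, f = 0.02777, h_2 = f(L/D)V²/2g = 279.9 m
Pipe 3: V = 2.498 m/s, Re = 1.17×10^6, ε/D = 1.18×10^-4, f = 0.01344, h_3 = f(L/D)V²/2g = 10.49 m
Series → Q common, losses add: H = Σh = 300.9 m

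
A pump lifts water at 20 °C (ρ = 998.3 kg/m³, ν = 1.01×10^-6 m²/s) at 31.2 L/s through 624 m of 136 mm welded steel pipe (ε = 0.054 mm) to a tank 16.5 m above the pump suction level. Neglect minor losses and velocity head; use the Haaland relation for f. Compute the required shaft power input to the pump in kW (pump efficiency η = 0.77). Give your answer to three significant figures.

V = 4Q/(πD²) = 2.148 m/s; Re = 2.89×10^5; ε/D = 3.97×10^-4; f = 0.01750
h_f = f(L/D)V²/2g = 18.88 m
Total head H = z + h_f = 16.5 + 18.88 = 35.38 m
P_hyd = ρgQH = 998.3·9.81·0.0312·35.38 = 10.81 kW
P_shaft = P_hyd/η = 10.81/0.77 = 14.04 kW

P_shaft ≈ 14.0 kW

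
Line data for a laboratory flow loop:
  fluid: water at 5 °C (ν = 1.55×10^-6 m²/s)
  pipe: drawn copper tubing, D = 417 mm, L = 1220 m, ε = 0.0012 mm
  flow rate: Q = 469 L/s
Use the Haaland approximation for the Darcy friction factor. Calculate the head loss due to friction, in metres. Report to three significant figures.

V = 4Q/(πD²) = 4·0.469/(π·0.417²) = 3.434 m/s
Re = VD/ν = 3.434·0.417/1.55×10^-6 = 9.24×10^5 → turbulent
ε/D = 0.0012/417 = 2.88×10^-6
Haaland: f = 0.01179
h_f = f(L/D)V²/(2g) = 0.01179·(1220/0.417)·3.434²/(2·9.81) = 20.73 m

h_f ≈ 20.7 m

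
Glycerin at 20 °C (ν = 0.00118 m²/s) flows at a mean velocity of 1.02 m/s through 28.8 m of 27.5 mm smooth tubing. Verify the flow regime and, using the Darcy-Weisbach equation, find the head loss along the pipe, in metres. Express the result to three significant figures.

h_f ≈ 150 m

Re = VD/ν = 1.02·0.02750/0.00118 = 23.8 → laminar (Re < 2300)
f = 64/Re = 2.692
h_f = f(L/D)V²/(2g) = 2.692·(28.8/0.02750)·1.02²/(2·9.81) = 149.5 m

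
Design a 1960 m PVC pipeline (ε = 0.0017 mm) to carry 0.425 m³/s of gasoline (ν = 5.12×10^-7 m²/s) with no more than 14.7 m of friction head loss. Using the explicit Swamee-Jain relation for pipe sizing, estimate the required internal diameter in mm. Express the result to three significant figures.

D ≈ 462 mm

Swamee-Jain (Type III): D = 0.66·[ε^1.25·(LQ²/(gh_f))^4.75 + ν·Q^9.4·(L/(gh_f))^5.2]^0.04
LQ²/(gh_f) = 2.455; L/(gh_f) = 13.59
Term 1 = ε^1.25·(…)^4.75 = 4.37×10^-6; Term 2 = ν·Q^9.4·(…)^5.2 = 1.29×10^-4
D = 0.66·(4.37×10^-6 + 1.29×10^-4)^0.04 = 0.4618 m = 462 mm
Check: V = 2.54 m/s, Re = 2.29×10^6, f = 0.01030, h_f = 14.3 m ≈ 14.7 m ✓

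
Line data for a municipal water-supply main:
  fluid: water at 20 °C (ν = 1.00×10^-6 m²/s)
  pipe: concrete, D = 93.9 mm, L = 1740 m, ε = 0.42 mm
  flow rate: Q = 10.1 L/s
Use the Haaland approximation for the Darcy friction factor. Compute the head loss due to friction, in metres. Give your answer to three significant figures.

V = 4Q/(πD²) = 4·0.0101/(π·0.0939²) = 1.458 m/s
Re = VD/ν = 1.458·0.0939/1.00×10^-6 = 1.37×10^5 → turbulent
ε/D = 0.42/93.9 = 0.00447
Haaland: f = 0.03010
h_f = f(L/D)V²/(2g) = 0.03010·(1740/0.0939)·1.458²/(2·9.81) = 60.47 m

h_f ≈ 60.5 m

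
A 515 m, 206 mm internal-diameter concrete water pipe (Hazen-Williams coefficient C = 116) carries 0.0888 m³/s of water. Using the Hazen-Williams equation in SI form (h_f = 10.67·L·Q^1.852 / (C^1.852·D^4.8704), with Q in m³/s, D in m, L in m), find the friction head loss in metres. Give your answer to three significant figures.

h_f = 10.67·515·0.0888^1.852 / (116^1.852·0.206^4.8704) = 20.45 m

h_f ≈ 20.5 m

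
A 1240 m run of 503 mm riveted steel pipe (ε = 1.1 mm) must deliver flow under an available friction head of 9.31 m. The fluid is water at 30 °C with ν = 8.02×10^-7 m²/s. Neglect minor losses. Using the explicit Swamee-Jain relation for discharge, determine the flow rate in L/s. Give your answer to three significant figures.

Swamee-Jain (Type II): Q = -0.965·√(gD⁵h_f/L)·ln[ε/(3.7D) + √(3.17ν²L/(gD³h_f))]
√(gD⁵h_f/L) = √(9.81·0.503⁵·9.31/1240) = 0.04870
ε/(3.7D) = 5.91×10^-4; √(3.17ν²L/(gD³h_f)) = 1.47×10^-5
Q = -0.965·0.04870·ln(6.058×10^-4) = 0.3482 m³/s
Check: V = 1.75 m/s, Re = 1.10×10^6, f = 0.02421, h_f = 9.34 m ≈ 9.31 m ✓

Q ≈ 348 L/s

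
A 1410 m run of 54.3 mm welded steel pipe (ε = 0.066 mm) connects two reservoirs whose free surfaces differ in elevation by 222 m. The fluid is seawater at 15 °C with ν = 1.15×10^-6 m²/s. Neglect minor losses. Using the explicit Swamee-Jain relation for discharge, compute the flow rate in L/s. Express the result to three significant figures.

Q ≈ 6.33 L/s

Swamee-Jain (Type II): Q = -0.965·√(gD⁵h_f/L)·ln[ε/(3.7D) + √(3.17ν²L/(gD³h_f))]
√(gD⁵h_f/L) = √(9.81·0.0543⁵·222/1410) = 8.539×10^-4
ε/(3.7D) = 3.29×10^-4; √(3.17ν²L/(gD³h_f)) = 1.30×10^-4
Q = -0.965·8.539×10^-4·ln(4.587×10^-4) = 0.006334 m³/s
Check: V = 2.74 m/s, Re = 1.29×10^5, f = 0.02261, h_f = 224 m ≈ 222 m ✓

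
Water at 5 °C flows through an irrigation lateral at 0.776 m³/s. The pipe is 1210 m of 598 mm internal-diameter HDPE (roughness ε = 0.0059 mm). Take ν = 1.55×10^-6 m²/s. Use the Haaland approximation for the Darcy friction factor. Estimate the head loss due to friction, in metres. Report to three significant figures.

h_f ≈ 9.17 m

V = 4Q/(πD²) = 4·0.776/(π·0.598²) = 2.763 m/s
Re = VD/ν = 2.763·0.598/1.55×10^-6 = 1.07×10^6 → turbulent
ε/D = 0.0059/598 = 9.87×10^-6
Haaland: f = 0.01165
h_f = f(L/D)V²/(2g) = 0.01165·(1210/0.598)·2.763²/(2·9.81) = 9.171 m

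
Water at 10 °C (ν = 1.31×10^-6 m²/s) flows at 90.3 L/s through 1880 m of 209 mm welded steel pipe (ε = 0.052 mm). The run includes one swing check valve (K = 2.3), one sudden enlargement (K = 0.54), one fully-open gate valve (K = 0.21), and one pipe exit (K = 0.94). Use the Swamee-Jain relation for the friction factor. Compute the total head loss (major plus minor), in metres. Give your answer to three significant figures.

V = 4Q/(πD²) = 2.632 m/s; V²/2g = 0.3531 m
Re = 4.20×10^5, ε/D = 2.49×10^-4 → f = 0.01618 (Swamee-Jain)
Major: h_f = f(L/D)·V²/2g = 0.01618·8995·0.3531 = 51.38 m
Minor: ΣK = 3.99; h_m = ΣK·V²/2g = 1.409 m
Total H_L = 51.38 + 1.409 = 52.79 m

H_L ≈ 52.8 m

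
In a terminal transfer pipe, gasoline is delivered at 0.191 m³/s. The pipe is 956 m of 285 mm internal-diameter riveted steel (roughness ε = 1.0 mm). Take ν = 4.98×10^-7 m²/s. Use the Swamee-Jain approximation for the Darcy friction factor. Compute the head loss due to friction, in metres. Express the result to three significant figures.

V = 4Q/(πD²) = 4·0.191/(π·0.285²) = 2.994 m/s
Re = VD/ν = 2.994·0.285/4.98×10^-7 = 1.71×10^6 → turbulent
ε/D = 1.0/285 = 0.00351
Swamee-Jain: f = 0.02747
h_f = f(L/D)V²/(2g) = 0.02747·(956/0.285)·2.994²/(2·9.81) = 42.10 m

h_f ≈ 42.1 m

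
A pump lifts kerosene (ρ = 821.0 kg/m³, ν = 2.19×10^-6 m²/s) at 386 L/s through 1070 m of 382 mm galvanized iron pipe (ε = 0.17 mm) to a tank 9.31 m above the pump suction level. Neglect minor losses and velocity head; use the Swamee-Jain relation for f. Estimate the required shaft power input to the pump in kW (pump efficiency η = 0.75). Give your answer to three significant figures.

P_shaft ≈ 155 kW

V = 4Q/(πD²) = 3.368 m/s; Re = 5.87×10^5; ε/D = 4.45×10^-4; f = 0.01728
h_f = f(L/D)V²/2g = 27.98 m
Total head H = z + h_f = 9.31 + 27.98 = 37.29 m
P_hyd = ρgQH = 821.0·9.81·0.386·37.29 = 115.9 kW
P_shaft = P_hyd/η = 115.9/0.75 = 154.6 kW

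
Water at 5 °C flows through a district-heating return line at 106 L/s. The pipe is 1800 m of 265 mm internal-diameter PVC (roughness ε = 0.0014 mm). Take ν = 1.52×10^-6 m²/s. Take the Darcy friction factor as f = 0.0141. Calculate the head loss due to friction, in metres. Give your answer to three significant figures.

V = 4Q/(πD²) = 4·0.106/(π·0.265²) = 1.922 m/s
h_f = f(L/D)V²/(2g) = 0.01410·(1800/0.265)·1.922²/(2·9.81) = 18.03 m

h_f ≈ 18.0 m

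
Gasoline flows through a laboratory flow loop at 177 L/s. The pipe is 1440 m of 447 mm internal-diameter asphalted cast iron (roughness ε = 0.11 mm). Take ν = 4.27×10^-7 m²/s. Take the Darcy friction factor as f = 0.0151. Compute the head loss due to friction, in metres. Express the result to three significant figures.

V = 4Q/(πD²) = 4·0.177/(π·0.447²) = 1.128 m/s
h_f = f(L/D)V²/(2g) = 0.01510·(1440/0.447)·1.128²/(2·9.81) = 3.154 m

h_f ≈ 3.15 m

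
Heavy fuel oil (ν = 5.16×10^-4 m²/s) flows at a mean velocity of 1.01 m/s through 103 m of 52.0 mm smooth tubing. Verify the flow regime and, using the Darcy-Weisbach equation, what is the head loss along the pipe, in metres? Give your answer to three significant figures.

Re = VD/ν = 1.01·0.05200/5.16×10^-4 = 102 → laminar (Re < 2300)
f = 64/Re = 0.6288
h_f = f(L/D)V²/(2g) = 0.6288·(103/0.05200)·1.01²/(2·9.81) = 64.76 m

h_f ≈ 64.8 m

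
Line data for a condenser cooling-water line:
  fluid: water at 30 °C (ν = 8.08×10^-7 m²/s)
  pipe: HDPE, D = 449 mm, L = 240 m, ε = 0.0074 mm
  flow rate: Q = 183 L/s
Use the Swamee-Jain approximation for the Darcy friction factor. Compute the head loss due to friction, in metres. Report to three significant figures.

h_f ≈ 0.467 m

V = 4Q/(πD²) = 4·0.183/(π·0.449²) = 1.156 m/s
Re = VD/ν = 1.156·0.449/8.08×10^-7 = 6.42×10^5 → turbulent
ε/D = 0.0074/449 = 1.65×10^-5
Swamee-Jain: f = 0.01283
h_f = f(L/D)V²/(2g) = 0.01283·(240/0.449)·1.156²/(2·9.81) = 0.4668 m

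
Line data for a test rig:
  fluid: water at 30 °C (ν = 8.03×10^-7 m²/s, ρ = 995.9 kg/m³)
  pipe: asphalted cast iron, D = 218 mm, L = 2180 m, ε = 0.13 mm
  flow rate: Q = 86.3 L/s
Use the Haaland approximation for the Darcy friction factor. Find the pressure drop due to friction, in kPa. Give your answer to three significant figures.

V = 4Q/(πD²) = 4·0.0863/(π·0.218²) = 2.312 m/s
Re = VD/ν = 2.312·0.218/8.03×10^-7 = 6.28×10^5 → turbulent
ε/D = 0.13/218 = 5.96×10^-4
Haaland: f = 0.01802
h_f = f(L/D)V²/(2g) = 0.01802·(2180/0.218)·2.312²/(2·9.81) = 49.10 m
Δp = ρg·h_f = 995.9·9.81·49.10 = 479.7 kPa

Δp ≈ 480 kPa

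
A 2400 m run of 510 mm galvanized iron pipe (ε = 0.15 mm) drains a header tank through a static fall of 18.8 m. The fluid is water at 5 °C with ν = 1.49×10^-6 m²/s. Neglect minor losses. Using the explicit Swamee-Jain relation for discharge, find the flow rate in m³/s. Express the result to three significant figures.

Q ≈ 0.455 m³/s

Swamee-Jain (Type II): Q = -0.965·√(gD⁵h_f/L)·ln[ε/(3.7D) + √(3.17ν²L/(gD³h_f))]
√(gD⁵h_f/L) = √(9.81·0.510⁵·18.8/2400) = 0.05149
ε/(3.7D) = 7.95×10^-5; √(3.17ν²L/(gD³h_f)) = 2.63×10^-5
Q = -0.965·0.05149·ln(1.058×10^-4) = 0.4549 m³/s
Check: V = 2.23 m/s, Re = 7.62×10^5, f = 0.01591, h_f = 18.9 m ≈ 18.8 m ✓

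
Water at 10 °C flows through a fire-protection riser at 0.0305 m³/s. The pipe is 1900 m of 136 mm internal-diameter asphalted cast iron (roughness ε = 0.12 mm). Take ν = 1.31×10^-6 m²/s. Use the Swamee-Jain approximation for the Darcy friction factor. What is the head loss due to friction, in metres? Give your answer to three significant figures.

V = 4Q/(πD²) = 4·0.0305/(π·0.136²) = 2.100 m/s
Re = VD/ν = 2.100·0.136/1.31×10^-6 = 2.18×10^5 → turbulent
ε/D = 0.12/136 = 8.82×10^-4
Swamee-Jain: f = 0.02060
h_f = f(L/D)V²/(2g) = 0.02060·(1900/0.136)·2.100²/(2·9.81) = 64.67 m

h_f ≈ 64.7 m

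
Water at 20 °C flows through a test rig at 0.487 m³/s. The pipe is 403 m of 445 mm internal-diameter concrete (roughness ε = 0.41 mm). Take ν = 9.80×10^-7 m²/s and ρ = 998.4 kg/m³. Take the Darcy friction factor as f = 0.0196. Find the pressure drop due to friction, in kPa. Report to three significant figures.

Δp ≈ 86.9 kPa

V = 4Q/(πD²) = 4·0.487/(π·0.445²) = 3.131 m/s
h_f = f(L/D)V²/(2g) = 0.01960·(403/0.445)·3.131²/(2·9.81) = 8.870 m
Δp = ρg·h_f = 998.4·9.81·8.870 = 86.88 kPa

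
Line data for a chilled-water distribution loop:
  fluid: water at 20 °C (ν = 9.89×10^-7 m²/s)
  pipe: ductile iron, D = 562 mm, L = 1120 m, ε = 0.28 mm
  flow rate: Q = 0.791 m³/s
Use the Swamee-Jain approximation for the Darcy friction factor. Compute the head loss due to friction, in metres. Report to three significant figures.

h_f ≈ 17.6 m

V = 4Q/(πD²) = 4·0.791/(π·0.562²) = 3.189 m/s
Re = VD/ν = 3.189·0.562/9.89×10^-7 = 1.81×10^6 → turbulent
ε/D = 0.28/562 = 4.98×10^-4
Swamee-Jain: f = 0.01705
h_f = f(L/D)V²/(2g) = 0.01705·(1120/0.562)·3.189²/(2·9.81) = 17.61 m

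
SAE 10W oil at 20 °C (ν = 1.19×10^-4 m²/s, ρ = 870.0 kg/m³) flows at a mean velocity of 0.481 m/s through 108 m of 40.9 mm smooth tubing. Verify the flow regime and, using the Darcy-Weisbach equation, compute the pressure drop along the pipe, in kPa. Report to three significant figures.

Re = VD/ν = 0.481·0.04090/1.19×10^-4 = 165 → laminar (Re < 2300)
f = 64/Re = 0.3871
h_f = f(L/D)V²/(2g) = 0.3871·(108/0.04090)·0.481²/(2·9.81) = 12.05 m
Δp = ρg·h_f = 870.0·9.81·12.05 = 102.9 kPa

Δp ≈ 103 kPa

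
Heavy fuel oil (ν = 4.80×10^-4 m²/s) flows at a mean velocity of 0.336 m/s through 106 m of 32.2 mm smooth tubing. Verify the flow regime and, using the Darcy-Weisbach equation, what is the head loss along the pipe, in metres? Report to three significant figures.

Re = VD/ν = 0.336·0.03220/4.80×10^-4 = 22.5 → laminar (Re < 2300)
f = 64/Re = 2.839
h_f = f(L/D)V²/(2g) = 2.839·(106/0.03220)·0.336²/(2·9.81) = 53.78 m

h_f ≈ 53.8 m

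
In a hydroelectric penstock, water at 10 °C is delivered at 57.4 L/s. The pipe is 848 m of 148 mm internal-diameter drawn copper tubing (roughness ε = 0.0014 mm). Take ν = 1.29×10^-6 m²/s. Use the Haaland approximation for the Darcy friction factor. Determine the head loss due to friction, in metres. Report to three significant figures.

h_f ≈ 44.9 m

V = 4Q/(πD²) = 4·0.0574/(π·0.148²) = 3.337 m/s
Re = VD/ν = 3.337·0.148/1.29×10^-6 = 3.83×10^5 → turbulent
ε/D = 0.0014/148 = 9.46×10^-6
Haaland: f = 0.01380
h_f = f(L/D)V²/(2g) = 0.01380·(848/0.148)·3.337²/(2·9.81) = 44.86 m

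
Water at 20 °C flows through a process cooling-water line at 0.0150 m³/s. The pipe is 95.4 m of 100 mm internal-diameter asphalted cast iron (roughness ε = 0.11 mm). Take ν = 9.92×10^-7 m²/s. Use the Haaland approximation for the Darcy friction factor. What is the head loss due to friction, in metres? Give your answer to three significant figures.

h_f ≈ 3.79 m

V = 4Q/(πD²) = 4·0.0150/(π·0.100²) = 1.910 m/s
Re = VD/ν = 1.910·0.100/9.92×10^-7 = 1.93×10^5 → turbulent
ε/D = 0.11/100 = 0.00110
Haaland: f = 0.02134
h_f = f(L/D)V²/(2g) = 0.02134·(95.4/0.100)·1.910²/(2·9.81) = 3.786 m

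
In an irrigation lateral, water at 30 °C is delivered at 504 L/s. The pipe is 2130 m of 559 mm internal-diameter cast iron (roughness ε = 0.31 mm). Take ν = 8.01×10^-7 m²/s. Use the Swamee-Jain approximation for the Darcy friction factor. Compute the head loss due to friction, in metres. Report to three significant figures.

h_f ≈ 14.3 m

V = 4Q/(πD²) = 4·0.504/(π·0.559²) = 2.054 m/s
Re = VD/ν = 2.054·0.559/8.01×10^-7 = 1.43×10^6 → turbulent
ε/D = 0.31/559 = 5.55×10^-4
Swamee-Jain: f = 0.01751
h_f = f(L/D)V²/(2g) = 0.01751·(2130/0.559)·2.054²/(2·9.81) = 14.34 m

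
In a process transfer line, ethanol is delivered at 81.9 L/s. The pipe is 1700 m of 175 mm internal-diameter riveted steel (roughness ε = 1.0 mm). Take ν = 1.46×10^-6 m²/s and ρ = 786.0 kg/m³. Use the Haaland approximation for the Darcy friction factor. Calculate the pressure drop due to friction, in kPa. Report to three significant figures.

V = 4Q/(πD²) = 4·0.0819/(π·0.175²) = 3.405 m/s
Re = VD/ν = 3.405·0.175/1.46×10^-6 = 4.08×10^5 → turbulent
ε/D = 1.0/175 = 0.00571
Haaland: f = 0.03189
h_f = f(L/D)V²/(2g) = 0.03189·(1700/0.175)·3.405²/(2·9.81) = 183.1 m
Δp = ρg·h_f = 786.0·9.81·183.1 = 1412 kPa

Δp ≈ 1410 kPa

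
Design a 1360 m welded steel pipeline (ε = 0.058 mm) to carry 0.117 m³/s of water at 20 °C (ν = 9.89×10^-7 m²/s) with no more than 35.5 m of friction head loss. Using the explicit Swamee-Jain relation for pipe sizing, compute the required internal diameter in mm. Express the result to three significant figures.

Swamee-Jain (Type III): D = 0.66·[ε^1.25·(LQ²/(gh_f))^4.75 + ν·Q^9.4·(L/(gh_f))^5.2]^0.04
LQ²/(gh_f) = 0.05346; L/(gh_f) = 3.905
Term 1 = ε^1.25·(…)^4.75 = 4.60×10^-12; Term 2 = ν·Q^9.4·(…)^5.2 = 2.05×10^-12
D = 0.66·(4.60×10^-12 + 2.05×10^-12)^0.04 = 0.2358 m = 236 mm
Check: V = 2.68 m/s, Re = 6.39×10^5, f = 0.01565, h_f = 33.1 m ≈ 35.5 m ✓

D ≈ 236 mm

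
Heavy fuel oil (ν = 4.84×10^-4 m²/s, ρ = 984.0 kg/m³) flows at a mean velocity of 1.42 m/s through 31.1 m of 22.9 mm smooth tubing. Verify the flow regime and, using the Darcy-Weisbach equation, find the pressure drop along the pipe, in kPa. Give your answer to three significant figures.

Δp ≈ 1280 kPa

Re = VD/ν = 1.42·0.02290/4.84×10^-4 = 67.2 → laminar (Re < 2300)
f = 64/Re = 0.9526
h_f = f(L/D)V²/(2g) = 0.9526·(31.1/0.02290)·1.42²/(2·9.81) = 133.0 m
Δp = ρg·h_f = 984.0·9.81·133.0 = 1283 kPa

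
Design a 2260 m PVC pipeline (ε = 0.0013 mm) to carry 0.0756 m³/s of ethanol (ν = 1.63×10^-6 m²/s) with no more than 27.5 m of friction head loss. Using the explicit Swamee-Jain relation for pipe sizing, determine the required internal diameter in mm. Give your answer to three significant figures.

Swamee-Jain (Type III): D = 0.66·[ε^1.25·(LQ²/(gh_f))^4.75 + ν·Q^9.4·(L/(gh_f))^5.2]^0.04
LQ²/(gh_f) = 0.04788; L/(gh_f) = 8.377
Term 1 = ε^1.25·(…)^4.75 = 2.36×10^-14; Term 2 = ν·Q^9.4·(…)^5.2 = 2.95×10^-12
D = 0.66·(2.36×10^-14 + 2.95×10^-12)^0.04 = 0.2283 m = 228 mm
Check: V = 1.85 m/s, Re = 2.59×10^5, f = 0.01484, h_f = 25.5 m ≈ 27.5 m ✓

D ≈ 228 mm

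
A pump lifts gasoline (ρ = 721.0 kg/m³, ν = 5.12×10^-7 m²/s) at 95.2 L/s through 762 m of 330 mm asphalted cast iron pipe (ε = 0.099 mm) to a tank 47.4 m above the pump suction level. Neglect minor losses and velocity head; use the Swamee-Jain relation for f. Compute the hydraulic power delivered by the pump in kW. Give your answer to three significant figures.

P_hyd ≈ 33.5 kW

V = 4Q/(πD²) = 1.113 m/s; Re = 7.17×10^5; ε/D = 3.00×10^-4; f = 0.01601
h_f = f(L/D)V²/2g = 2.335 m
Total head H = z + h_f = 47.4 + 2.335 = 49.73 m
P_hyd = ρgQH = 721.0·9.81·0.0952·49.73 = 33.49 kW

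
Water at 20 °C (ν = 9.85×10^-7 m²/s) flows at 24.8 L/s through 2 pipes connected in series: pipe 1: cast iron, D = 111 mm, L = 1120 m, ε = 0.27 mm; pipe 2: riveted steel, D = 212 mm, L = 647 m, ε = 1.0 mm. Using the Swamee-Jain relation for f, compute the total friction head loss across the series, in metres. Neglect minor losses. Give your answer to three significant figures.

Pipe 1: V = 2.563 m/s, Re = 2.89×10^5, ε/D = 0.00243, f = 0.02538, h_1 = f(L/D)V²/2g = 85.74 m
Pipe 2: V = 0.7026 m/s, Re = 1.51×10^5, ε/D = 0.00472, f = 0.03070, h_2 = f(L/D)V²/2g = 2.357 m
Series → Q common, losses add: H = Σh = 88.10 m

H ≈ 88.1 m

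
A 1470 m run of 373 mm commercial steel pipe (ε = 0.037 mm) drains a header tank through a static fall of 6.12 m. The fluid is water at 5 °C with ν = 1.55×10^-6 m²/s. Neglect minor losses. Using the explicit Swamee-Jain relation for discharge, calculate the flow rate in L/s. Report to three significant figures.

Q ≈ 155 L/s

Swamee-Jain (Type II): Q = -0.965·√(gD⁵h_f/L)·ln[ε/(3.7D) + √(3.17ν²L/(gD³h_f))]
√(gD⁵h_f/L) = √(9.81·0.373⁵·6.12/1470) = 0.01717
ε/(3.7D) = 2.68×10^-5; √(3.17ν²L/(gD³h_f)) = 5.99×10^-5
Q = -0.965·0.01717·ln(8.675×10^-5) = 0.1550 m³/s
Check: V = 1.42 m/s, Re = 3.41×10^5, f = 0.01516, h_f = 6.13 m ≈ 6.12 m ✓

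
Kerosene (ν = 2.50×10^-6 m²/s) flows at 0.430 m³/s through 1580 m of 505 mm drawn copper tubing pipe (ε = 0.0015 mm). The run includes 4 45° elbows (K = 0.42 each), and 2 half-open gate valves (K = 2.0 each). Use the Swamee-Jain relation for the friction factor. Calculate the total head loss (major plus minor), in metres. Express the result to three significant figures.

V = 4Q/(πD²) = 2.147 m/s; V²/2g = 0.2349 m
Re = 4.34×10^5, ε/D = 2.97×10^-6 → f = 0.01347 (Swamee-Jain)
Major: h_f = f(L/D)·V²/2g = 0.01347·3129·0.2349 = 9.903 m
Minor: ΣK = 5.68; h_m = ΣK·V²/2g = 1.334 m
Total H_L = 9.903 + 1.334 = 11.24 m

H_L ≈ 11.2 m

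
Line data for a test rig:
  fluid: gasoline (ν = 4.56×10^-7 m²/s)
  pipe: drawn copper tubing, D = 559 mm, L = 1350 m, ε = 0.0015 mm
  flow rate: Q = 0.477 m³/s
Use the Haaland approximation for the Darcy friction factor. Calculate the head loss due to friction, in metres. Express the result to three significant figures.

V = 4Q/(πD²) = 4·0.477/(π·0.559²) = 1.944 m/s
Re = VD/ν = 1.944·0.559/4.56×10^-7 = 2.38×10^6 → turbulent
ε/D = 0.0015/559 = 2.68×10^-6
Haaland: f = 0.01014
h_f = f(L/D)V²/(2g) = 0.01014·(1350/0.559)·1.944²/(2·9.81) = 4.717 m

h_f ≈ 4.72 m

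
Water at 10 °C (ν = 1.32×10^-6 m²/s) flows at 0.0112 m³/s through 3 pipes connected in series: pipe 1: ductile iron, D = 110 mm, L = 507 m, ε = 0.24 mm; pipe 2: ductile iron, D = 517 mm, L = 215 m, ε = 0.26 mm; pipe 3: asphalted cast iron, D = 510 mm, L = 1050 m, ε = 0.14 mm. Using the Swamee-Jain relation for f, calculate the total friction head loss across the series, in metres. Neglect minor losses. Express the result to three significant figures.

Pipe 1: V = 1.179 m/s, Re = 9.82×10^4, ε/D = 0.00218, f = 0.02583, h_1 = f(L/D)V²/2g = 8.427 m
Pipe 2: V = 0.05335 m/s, Re = 2.09×10^4, ε/D = 5.03×10^-4, f = 0.02677, h_2 = f(L/D)V²/2g = 0.001615 m
Pipe 3: V = 0.05483 m/s, Re = 2.12×10^4, ε/D = 2.75×10^-4, f = 0.02614, h_3 = f(L/D)V²/2g = 0.008245 m
Series → Q common, losses add: H = Σh = 8.437 m

H ≈ 8.44 m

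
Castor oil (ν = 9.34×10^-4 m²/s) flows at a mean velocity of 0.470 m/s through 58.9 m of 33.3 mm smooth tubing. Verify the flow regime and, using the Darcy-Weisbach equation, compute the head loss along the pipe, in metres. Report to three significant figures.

h_f ≈ 76.1 m

Re = VD/ν = 0.470·0.03330/9.34×10^-4 = 16.8 → laminar (Re < 2300)
f = 64/Re = 3.819
h_f = f(L/D)V²/(2g) = 3.819·(58.9/0.03330)·0.470²/(2·9.81) = 76.06 m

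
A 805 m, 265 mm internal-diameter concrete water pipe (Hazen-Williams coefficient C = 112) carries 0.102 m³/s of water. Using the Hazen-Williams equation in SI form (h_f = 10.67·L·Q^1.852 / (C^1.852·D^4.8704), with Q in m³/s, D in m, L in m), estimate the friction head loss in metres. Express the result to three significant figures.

h_f = 10.67·805·0.102^1.852 / (112^1.852·0.265^4.8704) = 12.93 m

h_f ≈ 12.9 m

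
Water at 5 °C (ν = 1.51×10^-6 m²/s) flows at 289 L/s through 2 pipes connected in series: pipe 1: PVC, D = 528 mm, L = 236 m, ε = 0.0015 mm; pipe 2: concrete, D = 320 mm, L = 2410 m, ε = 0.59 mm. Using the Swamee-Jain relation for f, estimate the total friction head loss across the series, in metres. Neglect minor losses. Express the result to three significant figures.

H ≈ 116 m

Pipe 1: V = 1.320 m/s, Re = 4.62×10^5, ε/D = 2.84×10^-6, f = 0.01332, h_1 = f(L/D)V²/2g = 0.5288 m
Pipe 2: V = 3.593 m/s, Re = 7.62×10^5, ε/D = 0.00184, f = 0.02327, h_2 = f(L/D)V²/2g = 115.3 m
Series → Q common, losses add: H = Σh = 115.9 m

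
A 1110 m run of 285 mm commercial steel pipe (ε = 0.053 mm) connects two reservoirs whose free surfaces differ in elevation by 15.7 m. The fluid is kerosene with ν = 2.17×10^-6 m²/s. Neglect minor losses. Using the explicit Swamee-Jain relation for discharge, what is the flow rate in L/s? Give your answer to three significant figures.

Swamee-Jain (Type II): Q = -0.965·√(gD⁵h_f/L)·ln[ε/(3.7D) + √(3.17ν²L/(gD³h_f))]
√(gD⁵h_f/L) = √(9.81·0.285⁵·15.7/1110) = 0.01615
ε/(3.7D) = 5.03×10^-5; √(3.17ν²L/(gD³h_f)) = 6.82×10^-5
Q = -0.965·0.01615·ln(1.184×10^-4) = 0.1409 m³/s
Check: V = 2.21 m/s, Re = 2.90×10^5, f = 0.01626, h_f = 15.7 m ≈ 15.7 m ✓

Q ≈ 141 L/s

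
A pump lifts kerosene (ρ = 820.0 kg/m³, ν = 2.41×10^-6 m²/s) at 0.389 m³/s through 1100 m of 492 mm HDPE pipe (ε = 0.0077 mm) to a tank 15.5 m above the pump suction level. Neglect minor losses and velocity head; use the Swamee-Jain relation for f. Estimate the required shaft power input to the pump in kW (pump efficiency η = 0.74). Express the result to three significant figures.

V = 4Q/(πD²) = 2.046 m/s; Re = 4.18×10^5; ε/D = 1.57×10^-5; f = 0.01375
h_f = f(L/D)V²/2g = 6.558 m
Total head H = z + h_f = 15.5 + 6.558 = 22.06 m
P_hyd = ρgQH = 820.0·9.81·0.389·22.06 = 69.02 kW
P_shaft = P_hyd/η = 69.02/0.74 = 93.27 kW

P_shaft ≈ 93.3 kW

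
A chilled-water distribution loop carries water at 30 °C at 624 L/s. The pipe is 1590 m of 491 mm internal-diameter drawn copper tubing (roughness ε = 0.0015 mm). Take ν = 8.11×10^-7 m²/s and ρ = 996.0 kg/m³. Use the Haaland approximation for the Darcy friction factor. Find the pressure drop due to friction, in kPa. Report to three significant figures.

Δp ≈ 183 kPa

V = 4Q/(πD²) = 4·0.624/(π·0.491²) = 3.296 m/s
Re = VD/ν = 3.296·0.491/8.11×10^-7 = 2.00×10^6 → turbulent
ε/D = 0.0015/491 = 3.05×10^-6
Haaland: f = 0.01043
h_f = f(L/D)V²/(2g) = 0.01043·(1590/0.491)·3.296²/(2·9.81) = 18.70 m
Δp = ρg·h_f = 996.0·9.81·18.70 = 182.7 kPa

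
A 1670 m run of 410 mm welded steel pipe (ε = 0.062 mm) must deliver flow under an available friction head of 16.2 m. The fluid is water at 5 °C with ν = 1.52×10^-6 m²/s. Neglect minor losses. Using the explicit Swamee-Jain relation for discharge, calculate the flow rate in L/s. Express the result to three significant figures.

Swamee-Jain (Type II): Q = -0.965·√(gD⁵h_f/L)·ln[ε/(3.7D) + √(3.17ν²L/(gD³h_f))]
√(gD⁵h_f/L) = √(9.81·0.410⁵·16.2/1670) = 0.03320
ε/(3.7D) = 4.09×10^-5; √(3.17ν²L/(gD³h_f)) = 3.34×10^-5
Q = -0.965·0.03320·ln(7.429×10^-5) = 0.3046 m³/s
Check: V = 2.31 m/s, Re = 6.22×10^5, f = 0.01473, h_f = 16.3 m ≈ 16.2 m ✓

Q ≈ 305 L/s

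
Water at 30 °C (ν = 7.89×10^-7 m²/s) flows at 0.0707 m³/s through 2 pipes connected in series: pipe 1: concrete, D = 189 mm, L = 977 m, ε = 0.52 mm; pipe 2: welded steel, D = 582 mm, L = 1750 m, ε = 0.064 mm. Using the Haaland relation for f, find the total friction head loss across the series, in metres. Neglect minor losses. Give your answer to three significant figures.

H ≈ 43.4 m

Pipe 1: V = 2.520 m/s, Re = 6.04×10^5, ε/D = 0.00275, f = 0.02581, h_1 = f(L/D)V²/2g = 43.18 m
Pipe 2: V = 0.2658 m/s, Re = 1.96×10^5, ε/D = 1.10×10^-4, f = 0.01631, h_2 = f(L/D)V²/2g = 0.1765 m
Series → Q common, losses add: H = Σh = 43.36 m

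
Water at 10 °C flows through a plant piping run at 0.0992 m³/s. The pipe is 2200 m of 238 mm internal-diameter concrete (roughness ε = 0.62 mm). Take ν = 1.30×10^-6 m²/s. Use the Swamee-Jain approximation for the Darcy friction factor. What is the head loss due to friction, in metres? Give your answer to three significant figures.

V = 4Q/(πD²) = 4·0.0992/(π·0.238²) = 2.230 m/s
Re = VD/ν = 2.230·0.238/1.30×10^-6 = 4.08×10^5 → turbulent
ε/D = 0.62/238 = 0.00261
Swamee-Jain: f = 0.02565
h_f = f(L/D)V²/(2g) = 0.02565·(2200/0.238)·2.230²/(2·9.81) = 60.09 m

h_f ≈ 60.1 m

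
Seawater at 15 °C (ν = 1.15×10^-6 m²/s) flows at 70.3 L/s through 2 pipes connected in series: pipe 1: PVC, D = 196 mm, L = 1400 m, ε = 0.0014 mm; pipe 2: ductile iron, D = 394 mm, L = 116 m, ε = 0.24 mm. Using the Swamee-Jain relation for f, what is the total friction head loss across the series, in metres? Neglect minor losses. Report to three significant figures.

H ≈ 27.3 m

Pipe 1: V = 2.330 m/s, Re = 3.97×10^5, ε/D = 7.14×10^-6, f = 0.01375, h_1 = f(L/D)V²/2g = 27.17 m
Pipe 2: V = 0.5766 m/s, Re = 1.98×10^5, ε/D = 6.09×10^-4, f = 0.01951, h_2 = f(L/D)V²/2g = 0.09731 m
Series → Q common, losses add: H = Σh = 27.27 m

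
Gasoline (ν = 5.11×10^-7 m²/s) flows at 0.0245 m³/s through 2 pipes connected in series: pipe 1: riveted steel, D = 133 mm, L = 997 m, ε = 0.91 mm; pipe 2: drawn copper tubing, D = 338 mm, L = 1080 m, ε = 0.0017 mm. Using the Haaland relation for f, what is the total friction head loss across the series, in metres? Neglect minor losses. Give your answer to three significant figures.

Pipe 1: V = 1.763 m/s, Re = 4.59×10^5, ε/D = 0.00684, f = 0.03369, h_1 = f(L/D)V²/2g = 40.03 m
Pipe 2: V = 0.2731 m/s, Re = 1.81×10^5, ε/D = 5.03×10^-6, f = 0.01584, h_2 = f(L/D)V²/2g = 0.1923 m
Series → Q common, losses add: H = Σh = 40.23 m

H ≈ 40.2 m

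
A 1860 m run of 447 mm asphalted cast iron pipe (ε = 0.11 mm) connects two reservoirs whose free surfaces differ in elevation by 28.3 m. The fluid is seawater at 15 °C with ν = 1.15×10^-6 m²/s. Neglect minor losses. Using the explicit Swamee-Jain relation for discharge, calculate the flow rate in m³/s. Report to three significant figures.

Q ≈ 0.467 m³/s

Swamee-Jain (Type II): Q = -0.965·√(gD⁵h_f/L)·ln[ε/(3.7D) + √(3.17ν²L/(gD³h_f))]
√(gD⁵h_f/L) = √(9.81·0.447⁵·28.3/1860) = 0.05161
ε/(3.7D) = 6.65×10^-5; √(3.17ν²L/(gD³h_f)) = 1.77×10^-5
Q = -0.965·0.05161·ln(8.424×10^-5) = 0.4673 m³/s
Check: V = 2.98 m/s, Re = 1.16×10^6, f = 0.01515, h_f = 28.5 m ≈ 28.3 m ✓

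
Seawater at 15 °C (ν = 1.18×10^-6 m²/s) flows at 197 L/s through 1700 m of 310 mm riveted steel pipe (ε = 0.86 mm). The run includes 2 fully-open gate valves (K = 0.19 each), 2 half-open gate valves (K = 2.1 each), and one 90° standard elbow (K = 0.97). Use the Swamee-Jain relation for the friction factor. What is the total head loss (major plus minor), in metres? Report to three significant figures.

H_L ≈ 51.2 m

V = 4Q/(πD²) = 2.610 m/s; V²/2g = 0.3472 m
Re = 6.86×10^5, ε/D = 0.00277 → f = 0.02590 (Swamee-Jain)
Major: h_f = f(L/D)·V²/2g = 0.02590·5484·0.3472 = 49.32 m
Minor: ΣK = 5.55; h_m = ΣK·V²/2g = 1.927 m
Total H_L = 49.32 + 1.927 = 51.24 m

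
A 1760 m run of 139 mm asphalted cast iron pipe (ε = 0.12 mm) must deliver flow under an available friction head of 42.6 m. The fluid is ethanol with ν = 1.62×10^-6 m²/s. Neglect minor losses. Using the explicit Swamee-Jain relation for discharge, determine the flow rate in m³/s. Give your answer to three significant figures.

Q ≈ 0.0270 m³/s

Swamee-Jain (Type II): Q = -0.965·√(gD⁵h_f/L)·ln[ε/(3.7D) + √(3.17ν²L/(gD³h_f))]
√(gD⁵h_f/L) = √(9.81·0.139⁵·42.6/1760) = 0.003510
ε/(3.7D) = 2.33×10^-4; √(3.17ν²L/(gD³h_f)) = 1.14×10^-4
Q = -0.965·0.003510·ln(3.475×10^-4) = 0.02698 m³/s
Check: V = 1.78 m/s, Re = 1.53×10^5, f = 0.02104, h_f = 42.9 m ≈ 42.6 m ✓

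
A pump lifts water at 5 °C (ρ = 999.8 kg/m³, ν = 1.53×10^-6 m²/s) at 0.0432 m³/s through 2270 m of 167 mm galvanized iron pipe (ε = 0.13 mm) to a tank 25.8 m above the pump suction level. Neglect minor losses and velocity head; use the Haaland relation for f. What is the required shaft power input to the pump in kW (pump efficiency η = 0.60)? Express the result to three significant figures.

V = 4Q/(πD²) = 1.972 m/s; Re = 2.15×10^5; ε/D = 7.78×10^-4; f = 0.01989
h_f = f(L/D)V²/2g = 53.59 m
Total head H = z + h_f = 25.8 + 53.59 = 79.39 m
P_hyd = ρgQH = 999.8·9.81·0.0432·79.39 = 33.64 kW
P_shaft = P_hyd/η = 33.64/0.60 = 56.07 kW

P_shaft ≈ 56.1 kW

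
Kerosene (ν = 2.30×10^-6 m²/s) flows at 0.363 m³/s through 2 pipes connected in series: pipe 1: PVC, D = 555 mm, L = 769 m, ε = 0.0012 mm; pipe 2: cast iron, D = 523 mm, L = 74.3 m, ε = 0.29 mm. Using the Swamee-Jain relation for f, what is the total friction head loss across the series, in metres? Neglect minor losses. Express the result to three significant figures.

H ≈ 2.59 m

Pipe 1: V = 1.500 m/s, Re = 3.62×10^5, ε/D = 2.16×10^-6, f = 0.01391, h_1 = f(L/D)V²/2g = 2.212 m
Pipe 2: V = 1.690 m/s, Re = 3.84×10^5, ε/D = 5.54×10^-4, f = 0.01836, h_2 = f(L/D)V²/2g = 0.3795 m
Series → Q common, losses add: H = Σh = 2.591 m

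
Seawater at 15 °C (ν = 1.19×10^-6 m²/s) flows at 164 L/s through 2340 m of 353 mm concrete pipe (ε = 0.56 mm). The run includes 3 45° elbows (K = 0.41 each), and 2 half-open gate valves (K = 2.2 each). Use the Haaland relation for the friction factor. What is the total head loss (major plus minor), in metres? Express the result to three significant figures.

H_L ≈ 22.1 m

V = 4Q/(πD²) = 1.676 m/s; V²/2g = 0.1431 m
Re = 4.97×10^5, ε/D = 0.00159 → f = 0.02247 (Haaland)
Major: h_f = f(L/D)·V²/2g = 0.02247·6629·0.1431 = 21.32 m
Minor: ΣK = 5.63; h_m = ΣK·V²/2g = 0.8058 m
Total H_L = 21.32 + 0.8058 = 22.12 m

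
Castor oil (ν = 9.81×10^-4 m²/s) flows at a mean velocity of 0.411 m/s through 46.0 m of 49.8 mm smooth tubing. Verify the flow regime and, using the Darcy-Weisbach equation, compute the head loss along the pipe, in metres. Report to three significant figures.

h_f ≈ 24.4 m

Re = VD/ν = 0.411·0.04980/9.81×10^-4 = 20.9 → laminar (Re < 2300)
f = 64/Re = 3.067
h_f = f(L/D)V²/(2g) = 3.067·(46.0/0.04980)·0.411²/(2·9.81) = 24.39 m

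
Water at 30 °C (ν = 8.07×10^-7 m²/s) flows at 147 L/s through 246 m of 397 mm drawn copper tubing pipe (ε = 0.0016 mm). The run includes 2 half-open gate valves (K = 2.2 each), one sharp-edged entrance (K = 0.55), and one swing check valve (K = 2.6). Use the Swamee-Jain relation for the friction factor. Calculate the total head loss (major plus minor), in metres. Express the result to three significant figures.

H_L ≈ 1.11 m

V = 4Q/(πD²) = 1.188 m/s; V²/2g = 0.07188 m
Re = 5.84×10^5, ε/D = 4.03×10^-6 → f = 0.01281 (Swamee-Jain)
Major: h_f = f(L/D)·V²/2g = 0.01281·619.6·0.07188 = 0.5704 m
Minor: ΣK = 7.55; h_m = ΣK·V²/2g = 0.5427 m
Total H_L = 0.5704 + 0.5427 = 1.113 m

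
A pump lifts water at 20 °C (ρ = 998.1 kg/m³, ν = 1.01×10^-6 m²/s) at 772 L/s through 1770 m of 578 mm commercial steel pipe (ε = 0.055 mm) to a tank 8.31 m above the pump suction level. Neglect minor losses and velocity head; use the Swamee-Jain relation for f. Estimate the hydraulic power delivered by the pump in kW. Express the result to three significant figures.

V = 4Q/(πD²) = 2.942 m/s; Re = 1.68×10^6; ε/D = 9.52×10^-5; f = 0.01293
h_f = f(L/D)V²/2g = 17.46 m
Total head H = z + h_f = 8.31 + 17.46 = 25.77 m
P_hyd = ρgQH = 998.1·9.81·0.772·25.77 = 194.8 kW

P_hyd ≈ 195 kW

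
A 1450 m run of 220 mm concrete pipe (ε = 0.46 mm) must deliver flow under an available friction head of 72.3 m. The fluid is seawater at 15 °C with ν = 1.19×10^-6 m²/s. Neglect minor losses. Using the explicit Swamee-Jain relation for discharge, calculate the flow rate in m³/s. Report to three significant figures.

Swamee-Jain (Type II): Q = -0.965·√(gD⁵h_f/L)·ln[ε/(3.7D) + √(3.17ν²L/(gD³h_f))]
√(gD⁵h_f/L) = √(9.81·0.220⁵·72.3/1450) = 0.01588
ε/(3.7D) = 5.65×10^-4; √(3.17ν²L/(gD³h_f)) = 2.94×10^-5
Q = -0.965·0.01588·ln(5.945×10^-4) = 0.1138 m³/s
Check: V = 2.99 m/s, Re = 5.53×10^5, f = 0.02413, h_f = 72.6 m ≈ 72.3 m ✓

Q ≈ 0.114 m³/s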